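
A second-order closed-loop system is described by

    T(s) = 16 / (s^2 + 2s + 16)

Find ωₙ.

Compare the denominator to the standard form s^2 + 2ζωₙs + ωₙ².
ωₙ² = 16, so ωₙ = 4 rad/s.

ωₙ = 4 rad/s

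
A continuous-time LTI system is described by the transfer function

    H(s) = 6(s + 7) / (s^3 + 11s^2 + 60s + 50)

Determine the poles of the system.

The poles are the roots of the denominator s^3 + 11s^2 + 60s + 50 = 0.
Trying s = -1: the polynomial evaluates to 0, so (s + 1) is a factor.
Dividing out leaves s^2 + 10s + 50 = 0.
The quadratic formula then gives s = -5 ± 5j.

s = -5 + 5j, -5 - 5j, -1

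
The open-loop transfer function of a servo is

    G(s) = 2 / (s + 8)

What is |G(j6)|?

|G(j6)| = 0.2000

Substitute s = j6: numerator = 2, denominator = 8 + j6.
|G(j6)| = |2| / |8 + j6| = 2 / 10 = 0.2000.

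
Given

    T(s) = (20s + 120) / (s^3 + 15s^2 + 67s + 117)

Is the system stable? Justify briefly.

stable

The denominator s^3 + 15s^2 + 67s + 117 factors as (s^2 + 6s + 13)(s + 9), giving poles at s = -3 ± 2j, -9.
Since all poles lie strictly in the left half-plane, the system is stable.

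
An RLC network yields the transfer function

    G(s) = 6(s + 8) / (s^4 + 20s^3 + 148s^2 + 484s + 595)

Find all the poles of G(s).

s = -4 + j, -4 - j, -7, -5

The poles are the roots of the denominator s^4 + 20s^3 + 148s^2 + 484s + 595 = 0.
Trying s = -7: the polynomial evaluates to 0, so (s + 7) is a factor.
Dividing out leaves s^3 + 13s^2 + 57s + 85 = 0.
This factors further as (s^2 + 8s + 17)(s + 5) = 0.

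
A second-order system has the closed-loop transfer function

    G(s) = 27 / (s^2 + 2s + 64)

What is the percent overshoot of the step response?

Comparing s^2 + 2s + 64 to s^2 + 2ζωₙs + ωₙ²: ωₙ = 8 rad/s and ζ = 2/(2·8) = 0.125.
%OS = 100·exp(−πζ/√(1−ζ²)) = 100·exp(−π·0.125/√(1−0.125²)) ≈ 67.3%.

%OS ≈ 67.3%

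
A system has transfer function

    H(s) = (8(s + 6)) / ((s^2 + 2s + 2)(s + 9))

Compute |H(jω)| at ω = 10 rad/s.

Substitute s = j10: numerator = 48 + j80, denominator = -1082 - j800.
|H(j10)| = |48 + j80| / |-1082 - j800| = 93.295 / 1345.6 ≈ 0.06933.

|H(j10)| ≈ 0.06933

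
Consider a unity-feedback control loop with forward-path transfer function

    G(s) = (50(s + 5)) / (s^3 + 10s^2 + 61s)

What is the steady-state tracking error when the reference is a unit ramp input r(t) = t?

G(s) has one pole at the origin.
This is a Type 1 system. Kv = lim_{s→0} s·G(s) = 250/61.
e_ss = 1/Kv = 1/(250/61) = 61/250 ≈ 0.2440.

e_ss = 0.2440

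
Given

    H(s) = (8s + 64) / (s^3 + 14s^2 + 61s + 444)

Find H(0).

Set s = 0: H(0) = (64) / (444) = 16/111.

H(0) = 16/111 ≈ 0.1441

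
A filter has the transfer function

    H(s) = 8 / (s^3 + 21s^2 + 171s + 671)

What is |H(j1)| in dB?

Substitute s = j1: numerator = 8, denominator = 650 + j170.
|H(j1)| = |8| / |650 + j170| = 8 / 671.86 ≈ 0.01191.
In decibels: 20·log₁₀(0.01191) ≈ -38.5 dB.

|H(j1)|_dB ≈ -38.5 dB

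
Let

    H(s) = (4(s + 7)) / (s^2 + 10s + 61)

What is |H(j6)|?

|H(j6)| ≈ 0.5674

Substitute s = j6: numerator = 28 + j24, denominator = 25 + j60.
|H(j6)| = |28 + j24| / |25 + j60| = 36.878 / 65 ≈ 0.5674.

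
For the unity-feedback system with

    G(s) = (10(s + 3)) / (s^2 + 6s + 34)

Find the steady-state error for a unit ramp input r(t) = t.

G(s) has no poles at the origin.
This is a Type 0 system; Kv = lim_{s→0} s·G(s) = 0, so the steady-state error for a ramp input is infinite.

e_ss = ∞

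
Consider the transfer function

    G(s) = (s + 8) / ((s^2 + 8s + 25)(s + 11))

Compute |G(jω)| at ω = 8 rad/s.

Substitute s = j8: numerator = 8 + j8, denominator = -941 + j392.
|G(j8)| = |8 + j8| / |-941 + j392| = 11.314 / 1019.4 ≈ 0.01110.

|G(j8)| ≈ 0.01110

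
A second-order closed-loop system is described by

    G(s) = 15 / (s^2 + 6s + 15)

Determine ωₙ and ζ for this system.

Compare the denominator to the standard form s^2 + 2ζωₙs + ωₙ².
ωₙ² = 15, so ωₙ = √15 ≈ 3.873 rad/s.
2ζωₙ = 6, so ζ = 6/(2·√15) ≈ 0.7746.

ωₙ ≈ 3.873 rad/s, ζ ≈ 0.7746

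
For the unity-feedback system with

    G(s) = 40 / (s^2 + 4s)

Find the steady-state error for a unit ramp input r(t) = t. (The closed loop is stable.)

e_ss = 0.1000

G(s) has one pole at the origin.
This is a Type 1 system. Kv = lim_{s→0} s·G(s) = 40/4 = 10.
e_ss = 1/Kv = 1/(10) = 1/10 ≈ 0.1000.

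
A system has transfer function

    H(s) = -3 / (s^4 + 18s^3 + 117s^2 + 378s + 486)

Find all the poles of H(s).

s = -3 + 3j, -3 - 3j, -3, -9

The poles are the roots of the denominator s^4 + 18s^3 + 117s^2 + 378s + 486 = 0.
Trying s = -3: the polynomial evaluates to 0, so (s + 3) is a factor.
Dividing out leaves s^3 + 15s^2 + 72s + 162 = 0.
This factors further as (s^2 + 6s + 18)(s + 9) = 0.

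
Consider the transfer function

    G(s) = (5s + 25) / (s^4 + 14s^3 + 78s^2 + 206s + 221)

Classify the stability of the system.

stable

The denominator s^4 + 14s^3 + 78s^2 + 206s + 221 factors as (s^2 + 6s + 13)(s^2 + 8s + 17), giving poles at s = -3 ± 2j, -4 ± j.
Since all poles lie strictly in the left half-plane, the system is stable.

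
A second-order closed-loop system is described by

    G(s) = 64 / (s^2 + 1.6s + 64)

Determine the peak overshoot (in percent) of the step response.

%OS ≈ 72.9%

Comparing s^2 + 1.6s + 64 to s^2 + 2ζωₙs + ωₙ²: ωₙ = 8 rad/s and ζ = 1.6/(2·8) = 0.1.
%OS = 100·exp(−πζ/√(1−ζ²)) = 100·exp(−π·0.1/√(1−0.1²)) ≈ 72.9%.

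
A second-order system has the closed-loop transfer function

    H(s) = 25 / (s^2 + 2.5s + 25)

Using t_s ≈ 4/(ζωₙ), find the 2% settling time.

t_s ≈ 3.200 s

Comparing s^2 + 2.5s + 25 to s^2 + 2ζωₙs + ωₙ²: ωₙ = 5 rad/s and ζ = 2.5/(2·5) = 0.25.
ζωₙ = 2.5/2 = 1.25, so t_s ≈ 4/(ζωₙ) = 4/1.25 = 3.200 s.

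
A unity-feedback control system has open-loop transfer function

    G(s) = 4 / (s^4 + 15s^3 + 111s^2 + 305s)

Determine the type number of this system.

Factor s from the denominator: s^4 + 15s^3 + 111s^2 + 305s = s·(s^3 + 15s^2 + 111s + 305).
There is 1 pole at the origin, so the system is Type 1.

Type 1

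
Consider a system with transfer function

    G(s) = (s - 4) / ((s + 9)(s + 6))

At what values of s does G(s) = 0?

s = 4

Set the numerator to zero: s - 4 = 0.
So s = 4.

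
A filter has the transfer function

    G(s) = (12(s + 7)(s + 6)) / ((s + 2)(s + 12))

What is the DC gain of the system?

G(0) = 21

At s = 0 each factor (s + a) contributes a and each (s^2 + bs + c) contributes c.
G(0) = 12·(7) · (6) / ((2) · (12)) = 504/24 = 21.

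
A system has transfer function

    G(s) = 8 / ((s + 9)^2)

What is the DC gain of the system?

Set s = 0: G(0) = (8) / (81) = 8/81.

G(0) = 8/81 ≈ 0.09877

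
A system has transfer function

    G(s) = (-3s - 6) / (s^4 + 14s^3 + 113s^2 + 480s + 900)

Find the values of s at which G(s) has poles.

s = -3 + 6j, -3 - 6j, -4 + 2j, -4 - 2j

The poles are the roots of the denominator s^4 + 14s^3 + 113s^2 + 480s + 900 = 0.
No real roots exist; factor into two real quadratics: (s^2 + 6s + 45)(s^2 + 8s + 20) = 0.
Each quadratic gives a conjugate pair via the quadratic formula.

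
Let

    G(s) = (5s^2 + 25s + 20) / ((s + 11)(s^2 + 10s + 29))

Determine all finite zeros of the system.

Set the numerator to zero: 5s^2 + 25s + 20 = 0, i.e. 5·(s^2 + 5s + 4) = 0.
Factoring: (s + 1)(s + 4) = 0.

s = -1, -4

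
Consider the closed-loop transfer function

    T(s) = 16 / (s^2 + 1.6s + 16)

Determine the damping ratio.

Compare the denominator to the standard form s^2 + 2ζωₙs + ωₙ².
ωₙ² = 16, so ωₙ = 4 rad/s.
2ζωₙ = 1.6, so ζ = 1.6/(2·4) = 0.2.

ζ = 0.2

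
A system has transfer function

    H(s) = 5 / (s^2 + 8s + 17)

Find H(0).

H(0) = 5/17 ≈ 0.2941

Set s = 0: H(0) = (5) / (17) = 5/17.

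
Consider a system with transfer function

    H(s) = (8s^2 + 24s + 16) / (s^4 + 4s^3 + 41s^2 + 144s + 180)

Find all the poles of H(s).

s = ±6j, -2 ± j

The poles are the roots of the denominator s^4 + 4s^3 + 41s^2 + 144s + 180 = 0.
No real roots exist; factor into two real quadratics: (s^2 + 36)(s^2 + 4s + 5) = 0.
Each quadratic gives a conjugate pair via the quadratic formula.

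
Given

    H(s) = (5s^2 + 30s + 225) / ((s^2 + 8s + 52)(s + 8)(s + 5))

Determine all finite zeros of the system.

Set the numerator to zero: 5s^2 + 30s + 225 = 0, i.e. 5·(s^2 + 6s + 45) = 0.
Factoring: (s^2 + 6s + 45) = 0.

s = -3 ± 6j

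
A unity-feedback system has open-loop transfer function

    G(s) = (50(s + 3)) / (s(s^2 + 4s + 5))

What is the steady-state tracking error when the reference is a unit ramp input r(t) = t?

e_ss = 0.03333

G(s) has one pole at the origin.
This is a Type 1 system. Kv = lim_{s→0} s·G(s) = 150/5 = 30.
e_ss = 1/Kv = 1/(30) = 1/30 ≈ 0.03333.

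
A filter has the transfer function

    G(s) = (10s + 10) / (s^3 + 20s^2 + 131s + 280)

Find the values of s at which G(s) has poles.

s = -5, -8, -7

The poles are the roots of the denominator s^3 + 20s^2 + 131s + 280 = 0.
Trying s = -5: the polynomial evaluates to 0, so (s + 5) is a factor.
Dividing out leaves s^2 + 15s + 56 = 0.
Factoring the quadratic: (s + 8)(s + 7) = 0.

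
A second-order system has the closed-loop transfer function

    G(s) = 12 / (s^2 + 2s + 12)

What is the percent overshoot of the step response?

%OS ≈ 38.8%

Comparing s^2 + 2s + 12 to s^2 + 2ζωₙs + ωₙ²: ωₙ = √12 ≈ 3.464 rad/s and ζ = 2/(2·√12) ≈ 0.2887.
%OS = 100·exp(−πζ/√(1−ζ²)) = 100·exp(−π·0.2887/√(1−0.2887²)) ≈ 38.8%.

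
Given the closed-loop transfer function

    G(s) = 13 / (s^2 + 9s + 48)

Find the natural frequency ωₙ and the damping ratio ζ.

ωₙ ≈ 6.928 rad/s, ζ ≈ 0.6495

Compare the denominator to the standard form s^2 + 2ζωₙs + ωₙ².
ωₙ² = 48, so ωₙ = √48 ≈ 6.928 rad/s.
2ζωₙ = 9, so ζ = 9/(2·√48) ≈ 0.6495.
With ζ = 0.6495 the response is underdamped.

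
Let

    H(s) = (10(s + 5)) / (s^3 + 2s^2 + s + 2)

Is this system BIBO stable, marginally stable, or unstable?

The denominator s^3 + 2s^2 + s + 2 factors as (s^2 + 1)(s + 2), giving poles at s = ±j, -2.
Since the simple pole(s) at s = ±j lie on the jω-axis with none in the right half-plane, the system is marginally stable.

marginally stable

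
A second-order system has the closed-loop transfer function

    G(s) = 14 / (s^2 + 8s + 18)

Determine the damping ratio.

Compare the denominator to the standard form s^2 + 2ζωₙs + ωₙ².
ωₙ² = 18, so ωₙ = √18 ≈ 4.243 rad/s.
2ζωₙ = 8, so ζ = 8/(2·√18) ≈ 0.9428.

ζ ≈ 0.9428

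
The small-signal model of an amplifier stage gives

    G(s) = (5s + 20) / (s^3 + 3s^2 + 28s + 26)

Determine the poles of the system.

The poles are the roots of the denominator s^3 + 3s^2 + 28s + 26 = 0.
Trying s = -1: the polynomial evaluates to 0, so (s + 1) is a factor.
Dividing out leaves s^2 + 2s + 26 = 0.
The quadratic formula then gives s = -1 ± 5j.

s = -1 + 5j, -1 - 5j, -1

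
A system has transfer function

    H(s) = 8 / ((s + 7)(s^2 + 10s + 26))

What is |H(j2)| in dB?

Substitute s = j2: numerator = 8, denominator = 114 + j184.
|H(j2)| = |8| / |114 + j184| = 8 / 216.45 ≈ 0.03696.
In decibels: 20·log₁₀(0.03696) ≈ -28.6 dB.

|H(j2)|_dB ≈ -28.6 dB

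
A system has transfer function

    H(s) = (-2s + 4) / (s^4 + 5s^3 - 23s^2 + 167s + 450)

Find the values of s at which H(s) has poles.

The poles are the roots of the denominator s^4 + 5s^3 - 23s^2 + 167s + 450 = 0.
Trying s = -9: the polynomial evaluates to 0, so (s + 9) is a factor.
Dividing out leaves s^3 - 4s^2 + 13s + 50 = 0.
This factors further as (s^2 - 6s + 25)(s + 2) = 0.

s = 3 ± 4j, -9, -2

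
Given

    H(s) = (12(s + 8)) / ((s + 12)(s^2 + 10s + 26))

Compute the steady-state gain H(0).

H(0) = 4/13 ≈ 0.3077

At s = 0 each factor (s + a) contributes a and each (s^2 + bs + c) contributes c.
H(0) = 12·(8) / ((12) · (26)) = 96/312 = 4/13.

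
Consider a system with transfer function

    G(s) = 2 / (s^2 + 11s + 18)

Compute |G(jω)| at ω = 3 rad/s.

|G(j3)| ≈ 0.05847

Substitute s = j3: numerator = 2, denominator = 9 + j33.
|G(j3)| = |2| / |9 + j33| = 2 / 34.205 ≈ 0.05847.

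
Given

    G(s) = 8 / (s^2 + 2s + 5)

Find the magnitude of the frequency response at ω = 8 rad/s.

Substitute s = j8: numerator = 8, denominator = -59 + j16.
|G(j8)| = |8| / |-59 + j16| = 8 / 61.131 ≈ 0.1309.

|G(j8)| ≈ 0.1309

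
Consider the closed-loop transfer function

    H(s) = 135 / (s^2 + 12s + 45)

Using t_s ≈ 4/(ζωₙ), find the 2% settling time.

t_s ≈ 0.6667 s

Comparing s^2 + 12s + 45 to s^2 + 2ζωₙs + ωₙ²: ωₙ = √45 ≈ 6.708 rad/s and ζ = 12/(2·√45) ≈ 0.8944.
ζωₙ = 12/2 = 6, so t_s ≈ 4/(ζωₙ) = 4/6 ≈ 0.6667 s.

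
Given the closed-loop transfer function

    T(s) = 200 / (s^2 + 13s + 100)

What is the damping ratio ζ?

ζ = 0.65

Compare the denominator to the standard form s^2 + 2ζωₙs + ωₙ².
ωₙ² = 100, so ωₙ = 10 rad/s.
2ζωₙ = 13, so ζ = 13/(2·10) = 0.65.
With ζ = 0.65 the response is underdamped.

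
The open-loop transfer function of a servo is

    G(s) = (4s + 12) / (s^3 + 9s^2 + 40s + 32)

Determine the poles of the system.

s = -4 ± 4j, -1

The poles are the roots of the denominator s^3 + 9s^2 + 40s + 32 = 0.
Trying s = -1: the polynomial evaluates to 0, so (s + 1) is a factor.
Dividing out leaves s^2 + 8s + 32 = 0.
The quadratic formula then gives s = -4 ± 4j.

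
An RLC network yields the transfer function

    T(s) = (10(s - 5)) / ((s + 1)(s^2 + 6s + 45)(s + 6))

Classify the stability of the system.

stable

The poles can be read from the denominator factors: s = -1, -3 + 6j, -3 - 6j, -6.
Since all poles lie strictly in the left half-plane, the system is stable.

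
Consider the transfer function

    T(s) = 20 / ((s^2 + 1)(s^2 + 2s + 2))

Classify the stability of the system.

The poles can be read from the denominator factors: s = j, -j, -1 + j, -1 - j.
Since the simple pole(s) at s = ±j lie on the jω-axis with none in the right half-plane, the system is marginally stable.

marginally stable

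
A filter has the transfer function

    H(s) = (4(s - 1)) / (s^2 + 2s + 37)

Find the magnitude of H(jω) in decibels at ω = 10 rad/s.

|H(j10)|_dB ≈ -4.32 dB

Substitute s = j10: numerator = -4 + j40, denominator = -63 + j20.
|H(j10)| = |-4 + j40| / |-63 + j20| = 40.200 / 66.098 ≈ 0.6082.
In decibels: 20·log₁₀(0.6082) ≈ -4.32 dB.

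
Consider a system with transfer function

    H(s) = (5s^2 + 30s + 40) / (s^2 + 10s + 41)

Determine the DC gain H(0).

Set s = 0: H(0) = (40) / (41) = 40/41.

H(0) = 40/41 ≈ 0.9756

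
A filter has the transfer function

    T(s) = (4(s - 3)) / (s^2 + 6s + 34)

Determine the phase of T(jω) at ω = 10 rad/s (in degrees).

∠T(j10) ≈ -31.03°

At s = j10: numerator = -12 + j40, denominator = -66 + j60.
∠T = ∠num − ∠den = 106.70° − (137.73°) = -31.03°.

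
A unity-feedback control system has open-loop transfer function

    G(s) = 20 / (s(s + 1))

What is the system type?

The denominator has 1 factor of s at the origin (free integrator), so this is a Type 1 system.

Type 1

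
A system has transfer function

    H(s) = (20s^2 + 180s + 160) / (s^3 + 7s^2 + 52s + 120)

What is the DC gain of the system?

H(0) = 4/3 ≈ 1.333

Set s = 0: H(0) = (160) / (120) = 4/3.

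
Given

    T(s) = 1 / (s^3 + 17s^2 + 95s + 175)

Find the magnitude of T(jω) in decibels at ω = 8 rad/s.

Substitute s = j8: numerator = 1, denominator = -913 + j248.
|T(j8)| = |1| / |-913 + j248| = 1 / 946.08 ≈ 0.001057.
In decibels: 20·log₁₀(0.001057) ≈ -59.5 dB.

|T(j8)|_dB ≈ -59.5 dB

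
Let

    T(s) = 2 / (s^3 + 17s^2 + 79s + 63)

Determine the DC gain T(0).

T(0) = 2/63 ≈ 0.03175

Set s = 0: T(0) = (2) / (63) = 2/63.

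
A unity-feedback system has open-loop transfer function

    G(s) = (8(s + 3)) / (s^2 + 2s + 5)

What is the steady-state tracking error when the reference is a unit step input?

G(s) has no poles at the origin.
This is a Type 0 system. Kp = lim_{s→0} G(s) = 24/5.
e_ss = 1/(1 + Kp) = 1/(1 + 24/5) = 5/29 ≈ 0.1724.

e_ss = 0.1724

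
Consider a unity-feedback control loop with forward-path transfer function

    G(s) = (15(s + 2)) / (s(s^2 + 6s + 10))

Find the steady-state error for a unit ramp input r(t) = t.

G(s) has one pole at the origin.
This is a Type 1 system. Kv = lim_{s→0} s·G(s) = 30/10 = 3.
e_ss = 1/Kv = 1/(3) = 1/3 ≈ 0.3333.

e_ss = 0.3333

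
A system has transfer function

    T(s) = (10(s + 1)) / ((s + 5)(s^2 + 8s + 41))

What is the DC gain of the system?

At s = 0 each factor (s + a) contributes a and each (s^2 + bs + c) contributes c.
T(0) = 10·(1) / ((5) · (41)) = 10/205 = 2/41.

T(0) = 2/41 ≈ 0.04878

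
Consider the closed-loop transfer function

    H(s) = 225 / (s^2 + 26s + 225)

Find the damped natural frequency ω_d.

Comparing s^2 + 26s + 225 to s^2 + 2ζωₙs + ωₙ²: ωₙ = 15 rad/s and ζ = 26/(2·15) ≈ 0.8667.
ζωₙ = 26/2 = 13, so ω_d = ωₙ√(1−ζ²) = √(ωₙ² − (ζωₙ)²) = √(225 − 13²) = √56 ≈ 7.483 rad/s.

ω_d ≈ 7.483 rad/s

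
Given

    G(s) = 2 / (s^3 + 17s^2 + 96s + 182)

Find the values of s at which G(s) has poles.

The poles are the roots of the denominator s^3 + 17s^2 + 96s + 182 = 0.
Trying s = -7: the polynomial evaluates to 0, so (s + 7) is a factor.
Dividing out leaves s^2 + 10s + 26 = 0.
The quadratic formula then gives s = -5 ± 1j.

s = -5 ± j, -7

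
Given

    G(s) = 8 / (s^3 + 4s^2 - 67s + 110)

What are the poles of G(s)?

The poles are the roots of the denominator s^3 + 4s^2 - 67s + 110 = 0.
Trying s = 5: the polynomial evaluates to 0, so (s - 5) is a factor.
Dividing out leaves s^2 + 9s - 22 = 0.
Factoring the quadratic: (s + 11)(s - 2) = 0.

s = 5, -11, 2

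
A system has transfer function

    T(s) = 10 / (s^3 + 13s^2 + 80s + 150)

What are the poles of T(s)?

The poles are the roots of the denominator s^3 + 13s^2 + 80s + 150 = 0.
Trying s = -3: the polynomial evaluates to 0, so (s + 3) is a factor.
Dividing out leaves s^2 + 10s + 50 = 0.
The quadratic formula then gives s = -5 ± 5j.

s = -5 ± 5j, -3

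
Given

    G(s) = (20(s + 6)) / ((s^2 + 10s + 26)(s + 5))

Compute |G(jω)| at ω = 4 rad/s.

|G(j4)| ≈ 0.5463

Substitute s = j4: numerator = 120 + j80, denominator = -110 + j240.
|G(j4)| = |120 + j80| / |-110 + j240| = 144.22 / 264.01 ≈ 0.5463.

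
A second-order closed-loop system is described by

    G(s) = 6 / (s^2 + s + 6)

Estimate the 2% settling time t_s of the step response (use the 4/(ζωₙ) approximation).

Comparing s^2 + s + 6 to s^2 + 2ζωₙs + ωₙ²: ωₙ = √6 ≈ 2.449 rad/s and ζ = 1/(2·√6) ≈ 0.2041.
ζωₙ = 1/2 = 0.5, so t_s ≈ 4/(ζωₙ) = 4/0.5 = 8 s.

t_s ≈ 8 s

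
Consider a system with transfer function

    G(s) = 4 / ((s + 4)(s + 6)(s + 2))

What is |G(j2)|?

Substitute s = j2: numerator = 4, denominator = j80.
|G(j2)| = |4| / |j80| = 4 / 80 = 0.05000.

|G(j2)| = 0.05000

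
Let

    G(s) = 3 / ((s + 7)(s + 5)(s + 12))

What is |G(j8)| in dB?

|G(j8)|_dB ≈ -53.7 dB

Substitute s = j8: numerator = 3, denominator = -1116 + j920.
|G(j8)| = |3| / |-1116 + j920| = 3 / 1446.3 ≈ 0.002074.
In decibels: 20·log₁₀(0.002074) ≈ -53.7 dB.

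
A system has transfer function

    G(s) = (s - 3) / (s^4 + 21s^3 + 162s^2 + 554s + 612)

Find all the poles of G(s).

The poles are the roots of the denominator s^4 + 21s^3 + 162s^2 + 554s + 612 = 0.
Trying s = -2: the polynomial evaluates to 0, so (s + 2) is a factor.
Dividing out leaves s^3 + 19s^2 + 124s + 306 = 0.
This factors further as (s^2 + 10s + 34)(s + 9) = 0.

s = -5 ± 3j, -2, -9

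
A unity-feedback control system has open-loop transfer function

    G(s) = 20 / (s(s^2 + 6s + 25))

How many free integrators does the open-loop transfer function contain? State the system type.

Type 1

The denominator has 1 factor of s at the origin (free integrator), so this is a Type 1 system.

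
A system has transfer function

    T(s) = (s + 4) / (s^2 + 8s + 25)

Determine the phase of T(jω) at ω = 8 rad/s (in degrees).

At s = j8: numerator = 4 + j8, denominator = -39 + j64.
∠T = ∠num − ∠den = 63.435° − (121.36°) = -57.92°.

∠T(j8) ≈ -57.92°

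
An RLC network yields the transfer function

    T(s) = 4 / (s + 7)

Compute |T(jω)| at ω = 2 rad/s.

Substitute s = j2: numerator = 4, denominator = 7 + j2.
|T(j2)| = |4| / |7 + j2| = 4 / 7.2801 ≈ 0.5494.

|T(j2)| ≈ 0.5494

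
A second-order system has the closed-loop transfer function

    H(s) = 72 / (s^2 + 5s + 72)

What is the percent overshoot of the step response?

Comparing s^2 + 5s + 72 to s^2 + 2ζωₙs + ωₙ²: ωₙ = √72 ≈ 8.485 rad/s and ζ = 5/(2·√72) ≈ 0.2946.
%OS = 100·exp(−πζ/√(1−ζ²)) = 100·exp(−π·0.2946/√(1−0.2946²)) ≈ 38.0%.

%OS ≈ 38.0%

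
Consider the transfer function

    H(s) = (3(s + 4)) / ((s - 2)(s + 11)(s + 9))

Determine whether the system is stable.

The poles can be read from the denominator factors: s = 2, -11, -9.
Since the pole(s) at s = 2 lie in the right half-plane, the system is unstable.

unstable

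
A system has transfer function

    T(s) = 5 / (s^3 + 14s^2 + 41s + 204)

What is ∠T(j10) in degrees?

At s = j10: numerator = 5, denominator = -1196 - j590.
∠T = ∠num − ∠den = 0° − (-153.74°) = 153.7°.

∠T(j10) ≈ 153.7°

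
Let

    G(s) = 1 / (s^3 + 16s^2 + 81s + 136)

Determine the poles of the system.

s = -4 + j, -4 - j, -8

The poles are the roots of the denominator s^3 + 16s^2 + 81s + 136 = 0.
Trying s = -8: the polynomial evaluates to 0, so (s + 8) is a factor.
Dividing out leaves s^2 + 8s + 17 = 0.
The quadratic formula then gives s = -4 ± 1j.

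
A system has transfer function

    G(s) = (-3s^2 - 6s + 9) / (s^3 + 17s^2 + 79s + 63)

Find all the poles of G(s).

s = -1, -9, -7

The poles are the roots of the denominator s^3 + 17s^2 + 79s + 63 = 0.
Trying s = -1: the polynomial evaluates to 0, so (s + 1) is a factor.
Dividing out leaves s^2 + 16s + 63 = 0.
Factoring the quadratic: (s + 9)(s + 7) = 0.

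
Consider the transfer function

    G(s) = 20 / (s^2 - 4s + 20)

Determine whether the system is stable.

unstable

The poles can be read from the denominator factors: s = 2 + 4j, 2 - 4j.
Since the pole(s) at s = 2 + 4j, 2 - 4j lie in the right half-plane, the system is unstable.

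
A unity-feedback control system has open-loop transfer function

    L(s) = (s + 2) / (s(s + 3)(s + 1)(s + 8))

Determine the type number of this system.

The denominator has 1 factor of s at the origin (free integrator), so this is a Type 1 system.

Type 1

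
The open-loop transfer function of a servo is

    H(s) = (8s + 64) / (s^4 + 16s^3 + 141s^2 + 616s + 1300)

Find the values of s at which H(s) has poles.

s = -4 ± 3j, -4 ± 6j

The poles are the roots of the denominator s^4 + 16s^3 + 141s^2 + 616s + 1300 = 0.
No real roots exist; factor into two real quadratics: (s^2 + 8s + 25)(s^2 + 8s + 52) = 0.
Each quadratic gives a conjugate pair via the quadratic formula.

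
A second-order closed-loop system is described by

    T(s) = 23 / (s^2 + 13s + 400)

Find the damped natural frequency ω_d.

Comparing s^2 + 13s + 400 to s^2 + 2ζωₙs + ωₙ²: ωₙ = 20 rad/s and ζ = 13/(2·20) = 0.325.
ζωₙ = 13/2 = 6.5, so ω_d = ωₙ√(1−ζ²) = √(ωₙ² − (ζωₙ)²) = √(400 − 6.5²) = √357.75 ≈ 18.91 rad/s.

ω_d ≈ 18.91 rad/s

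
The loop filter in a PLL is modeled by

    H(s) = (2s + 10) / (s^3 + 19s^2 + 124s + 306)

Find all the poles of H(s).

The poles are the roots of the denominator s^3 + 19s^2 + 124s + 306 = 0.
Trying s = -9: the polynomial evaluates to 0, so (s + 9) is a factor.
Dividing out leaves s^2 + 10s + 34 = 0.
The quadratic formula then gives s = -5 ± 3j.

s = -5 + 3j, -5 - 3j, -9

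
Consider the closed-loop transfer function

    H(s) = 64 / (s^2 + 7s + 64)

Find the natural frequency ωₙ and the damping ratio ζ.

Compare the denominator to the standard form s^2 + 2ζωₙs + ωₙ².
ωₙ² = 64, so ωₙ = 8 rad/s.
2ζωₙ = 7, so ζ = 7/(2·8) = 0.4375.

ωₙ = 8 rad/s, ζ = 0.4375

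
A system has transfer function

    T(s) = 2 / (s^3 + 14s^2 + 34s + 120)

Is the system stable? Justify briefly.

The denominator s^3 + 14s^2 + 34s + 120 factors as (s^2 + 2s + 10)(s + 12), giving poles at s = -1 ± 3j, -12.
Since all poles lie strictly in the left half-plane, the system is stable.

stable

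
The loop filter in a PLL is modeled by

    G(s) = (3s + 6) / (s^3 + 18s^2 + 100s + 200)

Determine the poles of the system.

s = -4 + 2j, -4 - 2j, -10

The poles are the roots of the denominator s^3 + 18s^2 + 100s + 200 = 0.
Trying s = -10: the polynomial evaluates to 0, so (s + 10) is a factor.
Dividing out leaves s^2 + 8s + 20 = 0.
The quadratic formula then gives s = -4 ± 2j.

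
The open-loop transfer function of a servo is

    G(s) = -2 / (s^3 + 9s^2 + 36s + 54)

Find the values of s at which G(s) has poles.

The poles are the roots of the denominator s^3 + 9s^2 + 36s + 54 = 0.
Trying s = -3: the polynomial evaluates to 0, so (s + 3) is a factor.
Dividing out leaves s^2 + 6s + 18 = 0.
The quadratic formula then gives s = -3 ± 3j.

s = -3, -3 ± 3j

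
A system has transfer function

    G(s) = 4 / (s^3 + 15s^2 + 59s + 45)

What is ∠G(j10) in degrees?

∠G(j10) ≈ 164.3°

At s = j10: numerator = 4, denominator = -1455 - j410.
∠G = ∠num − ∠den = 0° − (-164.26°) = 164.3°.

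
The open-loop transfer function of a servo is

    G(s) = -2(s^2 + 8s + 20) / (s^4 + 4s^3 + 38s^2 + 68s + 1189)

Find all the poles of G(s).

s = 2 + 5j, 2 - 5j, -4 + 5j, -4 - 5j

The poles are the roots of the denominator s^4 + 4s^3 + 38s^2 + 68s + 1189 = 0.
No real roots exist; factor into two real quadratics: (s^2 - 4s + 29)(s^2 + 8s + 41) = 0.
Each quadratic gives a conjugate pair via the quadratic formula.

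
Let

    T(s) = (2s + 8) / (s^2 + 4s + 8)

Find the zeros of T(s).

s = -4

Set the numerator to zero: 2s + 8 = 0, i.e. 2·(s + 4) = 0.
So s = -4.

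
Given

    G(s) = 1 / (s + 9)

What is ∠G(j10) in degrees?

∠G(j10) ≈ -48.01°

At s = j10: numerator = 1, denominator = 9 + j10.
∠G = ∠num − ∠den = 0° − (48.013°) = -48.01°.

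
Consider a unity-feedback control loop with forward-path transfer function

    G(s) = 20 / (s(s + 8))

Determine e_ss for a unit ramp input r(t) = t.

e_ss = 0.4000

G(s) has one pole at the origin.
This is a Type 1 system. Kv = lim_{s→0} s·G(s) = 20/8 = 5/2.
e_ss = 1/Kv = 1/(5/2) = 2/5 ≈ 0.4000.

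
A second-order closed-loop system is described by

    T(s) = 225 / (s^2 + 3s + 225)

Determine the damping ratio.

ζ = 0.1

Compare the denominator to the standard form s^2 + 2ζωₙs + ωₙ².
ωₙ² = 225, so ωₙ = 15 rad/s.
2ζωₙ = 3, so ζ = 3/(2·15) = 0.1.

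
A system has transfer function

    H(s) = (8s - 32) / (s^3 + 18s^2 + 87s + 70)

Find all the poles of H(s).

The poles are the roots of the denominator s^3 + 18s^2 + 87s + 70 = 0.
Trying s = -1: the polynomial evaluates to 0, so (s + 1) is a factor.
Dividing out leaves s^2 + 17s + 70 = 0.
Factoring the quadratic: (s + 7)(s + 10) = 0.

s = -1, -7, -10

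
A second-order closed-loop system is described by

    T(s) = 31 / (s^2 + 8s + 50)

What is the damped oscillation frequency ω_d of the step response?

ω_d ≈ 5.831 rad/s

Comparing s^2 + 8s + 50 to s^2 + 2ζωₙs + ωₙ²: ωₙ = √50 ≈ 7.071 rad/s and ζ = 8/(2·√50) ≈ 0.5657.
ζωₙ = 8/2 = 4, so ω_d = ωₙ√(1−ζ²) = √(ωₙ² − (ζωₙ)²) = √(50 − 4²) = √34 ≈ 5.831 rad/s.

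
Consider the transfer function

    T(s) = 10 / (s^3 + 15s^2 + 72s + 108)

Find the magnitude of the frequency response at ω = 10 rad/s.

|T(j10)| ≈ 0.007043

Substitute s = j10: numerator = 10, denominator = -1392 - j280.
|T(j10)| = |10| / |-1392 - j280| = 10 / 1419.9 ≈ 0.007043.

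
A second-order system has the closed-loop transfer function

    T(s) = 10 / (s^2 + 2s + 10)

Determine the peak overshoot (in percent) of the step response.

Comparing s^2 + 2s + 10 to s^2 + 2ζωₙs + ωₙ²: ωₙ = √10 ≈ 3.162 rad/s and ζ = 2/(2·√10) ≈ 0.3162.
%OS = 100·exp(−πζ/√(1−ζ²)) = 100·exp(−π·0.3162/√(1−0.3162²)) ≈ 35.1%.

%OS ≈ 35.1%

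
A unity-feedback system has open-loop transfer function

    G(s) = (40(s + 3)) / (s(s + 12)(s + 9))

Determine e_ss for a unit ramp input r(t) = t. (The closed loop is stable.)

G(s) has one pole at the origin.
This is a Type 1 system. Kv = lim_{s→0} s·G(s) = 120/108 = 10/9.
e_ss = 1/Kv = 1/(10/9) = 9/10 ≈ 0.9000.

e_ss = 0.9000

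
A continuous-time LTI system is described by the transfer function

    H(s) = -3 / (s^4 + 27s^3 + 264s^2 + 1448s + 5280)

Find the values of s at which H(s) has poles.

s = -2 ± 6j, -12, -11

The poles are the roots of the denominator s^4 + 27s^3 + 264s^2 + 1448s + 5280 = 0.
Trying s = -12: the polynomial evaluates to 0, so (s + 12) is a factor.
Dividing out leaves s^3 + 15s^2 + 84s + 440 = 0.
This factors further as (s^2 + 4s + 40)(s + 11) = 0.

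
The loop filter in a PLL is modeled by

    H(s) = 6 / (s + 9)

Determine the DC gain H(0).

Set s = 0: H(0) = (6) / (9) = 2/3.

H(0) = 2/3 ≈ 0.6667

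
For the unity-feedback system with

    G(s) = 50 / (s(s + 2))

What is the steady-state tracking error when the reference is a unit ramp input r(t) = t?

G(s) has one pole at the origin.
This is a Type 1 system. Kv = lim_{s→0} s·G(s) = 50/2 = 25.
e_ss = 1/Kv = 1/(25) = 1/25 ≈ 0.04000.

e_ss = 0.04000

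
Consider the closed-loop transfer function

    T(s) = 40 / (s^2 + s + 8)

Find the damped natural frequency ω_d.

ω_d ≈ 2.784 rad/s

Comparing s^2 + s + 8 to s^2 + 2ζωₙs + ωₙ²: ωₙ = √8 ≈ 2.828 rad/s and ζ = 1/(2·√8) ≈ 0.1768.
ζωₙ = 1/2 = 0.5, so ω_d = ωₙ√(1−ζ²) = √(ωₙ² − (ζωₙ)²) = √(8 − 0.5²) = √7.75 ≈ 2.784 rad/s.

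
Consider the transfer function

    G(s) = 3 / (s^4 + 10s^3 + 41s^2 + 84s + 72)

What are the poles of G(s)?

The poles are the roots of the denominator s^4 + 10s^3 + 41s^2 + 84s + 72 = 0.
Trying s = -3: the polynomial evaluates to 0, so (s + 3) is a factor.
Dividing out leaves s^3 + 7s^2 + 20s + 24 = 0.
This factors further as (s + 3)(s^2 + 4s + 8) = 0.

s = -3, -3, -2 + 2j, -2 - 2j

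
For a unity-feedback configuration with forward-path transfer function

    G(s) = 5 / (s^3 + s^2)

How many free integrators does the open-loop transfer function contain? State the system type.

Factor s from the denominator: s^3 + s^2 = s^2·(s + 1).
There are 2 poles at the origin, so the system is Type 2.

Type 2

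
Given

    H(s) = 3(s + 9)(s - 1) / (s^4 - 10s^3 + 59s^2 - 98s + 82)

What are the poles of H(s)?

The poles are the roots of the denominator s^4 - 10s^3 + 59s^2 - 98s + 82 = 0.
No real roots exist; factor into two real quadratics: (s^2 - 2s + 2)(s^2 - 8s + 41) = 0.
Each quadratic gives a conjugate pair via the quadratic formula.

s = 1 + j, 1 - j, 4 + 5j, 4 - 5j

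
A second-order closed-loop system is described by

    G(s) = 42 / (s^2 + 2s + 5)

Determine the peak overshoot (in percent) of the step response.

%OS ≈ 20.8%

Comparing s^2 + 2s + 5 to s^2 + 2ζωₙs + ωₙ²: ωₙ = √5 ≈ 2.236 rad/s and ζ = 2/(2·√5) ≈ 0.4472.
%OS = 100·exp(−πζ/√(1−ζ²)) = 100·exp(−π·0.4472/√(1−0.4472²)) ≈ 20.8%.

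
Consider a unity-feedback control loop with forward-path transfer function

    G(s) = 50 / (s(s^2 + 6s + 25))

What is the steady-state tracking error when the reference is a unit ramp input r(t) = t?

G(s) has one pole at the origin.
This is a Type 1 system. Kv = lim_{s→0} s·G(s) = 50/25 = 2.
e_ss = 1/Kv = 1/(2) = 1/2 ≈ 0.5000.

e_ss = 0.5000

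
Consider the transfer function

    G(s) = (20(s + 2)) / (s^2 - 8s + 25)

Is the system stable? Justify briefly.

unstable

The poles can be read from the denominator factors: s = 4 ± 3j.
Since the pole(s) at s = 4 ± 3j lie in the right half-plane, the system is unstable.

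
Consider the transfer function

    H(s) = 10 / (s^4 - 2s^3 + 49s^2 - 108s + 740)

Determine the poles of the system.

s = 2 ± 4j, -1 ± 6j

The poles are the roots of the denominator s^4 - 2s^3 + 49s^2 - 108s + 740 = 0.
No real roots exist; factor into two real quadratics: (s^2 - 4s + 20)(s^2 + 2s + 37) = 0.
Each quadratic gives a conjugate pair via the quadratic formula.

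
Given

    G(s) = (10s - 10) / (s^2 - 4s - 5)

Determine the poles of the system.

s = 5, -1

The poles are the roots of the denominator s^2 - 4s - 5 = 0.
Factoring: (s - 5)(s + 1) = 0, so s = 5 and s = -1.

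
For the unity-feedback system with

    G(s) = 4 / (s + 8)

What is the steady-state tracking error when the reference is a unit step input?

G(s) has no poles at the origin.
This is a Type 0 system. Kp = lim_{s→0} G(s) = 4/8 = 1/2.
e_ss = 1/(1 + Kp) = 1/(1 + 1/2) = 2/3 ≈ 0.6667.

e_ss = 0.6667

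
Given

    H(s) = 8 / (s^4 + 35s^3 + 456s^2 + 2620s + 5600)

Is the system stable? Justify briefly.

The denominator s^4 + 35s^3 + 456s^2 + 2620s + 5600 factors as (s + 7)(s + 10)^2(s + 8), giving poles at s = -7, -10, -10, -8.
Since all poles lie strictly in the left half-plane, the system is stable.

stable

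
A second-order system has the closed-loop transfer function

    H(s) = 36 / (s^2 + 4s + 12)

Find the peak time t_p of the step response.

Comparing s^2 + 4s + 12 to s^2 + 2ζωₙs + ωₙ²: ωₙ = √12 ≈ 3.464 rad/s and ζ = 4/(2·√12) ≈ 0.5774.
ζωₙ = 4/2 = 2, so ω_d = ωₙ√(1−ζ²) = √(ωₙ² − (ζωₙ)²) = √(12 − 2²) = √8 ≈ 2.828 rad/s.
t_p = π/ω_d = π/2.828 ≈ 1.111 s.

t_p ≈ 1.111 s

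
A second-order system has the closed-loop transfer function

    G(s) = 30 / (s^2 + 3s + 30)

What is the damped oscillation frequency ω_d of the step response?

Comparing s^2 + 3s + 30 to s^2 + 2ζωₙs + ωₙ²: ωₙ = √30 ≈ 5.477 rad/s and ζ = 3/(2·√30) ≈ 0.2739.
ζωₙ = 3/2 = 1.5, so ω_d = ωₙ√(1−ζ²) = √(ωₙ² − (ζωₙ)²) = √(30 − 1.5²) = √27.75 ≈ 5.268 rad/s.

ω_d ≈ 5.268 rad/s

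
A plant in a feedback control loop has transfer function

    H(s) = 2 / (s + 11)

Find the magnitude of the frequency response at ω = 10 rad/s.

|H(j10)| ≈ 0.1345

Substitute s = j10: numerator = 2, denominator = 11 + j10.
|H(j10)| = |2| / |11 + j10| = 2 / 14.866 ≈ 0.1345.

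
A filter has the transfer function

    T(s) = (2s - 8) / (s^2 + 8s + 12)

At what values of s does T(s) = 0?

s = 4

Set the numerator to zero: 2s - 8 = 0, i.e. 2·(s - 4) = 0.
So s = 4.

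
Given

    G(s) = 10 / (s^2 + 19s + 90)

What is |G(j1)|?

|G(j1)| ≈ 0.1099

Substitute s = j1: numerator = 10, denominator = 89 + j19.
|G(j1)| = |10| / |89 + j19| = 10 / 91.005 ≈ 0.1099.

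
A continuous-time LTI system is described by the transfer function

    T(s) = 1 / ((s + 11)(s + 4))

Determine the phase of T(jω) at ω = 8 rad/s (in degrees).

∠T(j8) ≈ -99.46°

At s = j8: numerator = 1, denominator = -20 + j120.
∠T = ∠num − ∠den = 0° − (99.462°) = -99.46°.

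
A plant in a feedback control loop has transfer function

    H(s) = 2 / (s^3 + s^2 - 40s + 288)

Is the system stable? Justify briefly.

unstable

The denominator s^3 + s^2 - 40s + 288 factors as (s + 9)(s^2 - 8s + 32), giving poles at s = -9, 4 + 4j, 4 - 4j.
Since the pole(s) at s = 4 + 4j, 4 - 4j lie in the right half-plane, the system is unstable.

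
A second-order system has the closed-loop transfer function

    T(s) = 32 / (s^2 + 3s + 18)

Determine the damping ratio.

ζ ≈ 0.3536

Compare the denominator to the standard form s^2 + 2ζωₙs + ωₙ².
ωₙ² = 18, so ωₙ = √18 ≈ 4.243 rad/s.
2ζωₙ = 3, so ζ = 3/(2·√18) ≈ 0.3536.
With ζ = 0.3536 the response is underdamped.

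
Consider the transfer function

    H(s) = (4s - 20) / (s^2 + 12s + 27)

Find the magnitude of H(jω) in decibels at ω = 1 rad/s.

|H(j1)|_dB ≈ -2.95 dB

Substitute s = j1: numerator = -20 + j4, denominator = 26 + j12.
|H(j1)| = |-20 + j4| / |26 + j12| = 20.396 / 28.636 ≈ 0.7123.
In decibels: 20·log₁₀(0.7123) ≈ -2.95 dB.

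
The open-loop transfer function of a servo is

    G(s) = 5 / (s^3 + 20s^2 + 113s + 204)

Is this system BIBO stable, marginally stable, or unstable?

The denominator s^3 + 20s^2 + 113s + 204 factors as (s + 12)(s^2 + 8s + 17), giving poles at s = -12, -4 ± j.
Since all poles lie strictly in the left half-plane, the system is stable.

stable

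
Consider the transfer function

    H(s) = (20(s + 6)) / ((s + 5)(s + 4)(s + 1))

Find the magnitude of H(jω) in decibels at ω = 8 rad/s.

|H(j8)|_dB ≈ -10.6 dB

Substitute s = j8: numerator = 120 + j160, denominator = -620 - j280.
|H(j8)| = |120 + j160| / |-620 - j280| = 200 / 680.29 ≈ 0.2940.
In decibels: 20·log₁₀(0.2940) ≈ -10.6 dB.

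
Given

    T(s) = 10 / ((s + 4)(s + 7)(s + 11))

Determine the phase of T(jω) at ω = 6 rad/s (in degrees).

At s = j6: numerator = 10, denominator = -484 + j678.
∠T = ∠num − ∠den = 0° − (125.52°) = -125.5°.

∠T(j6) ≈ -125.5°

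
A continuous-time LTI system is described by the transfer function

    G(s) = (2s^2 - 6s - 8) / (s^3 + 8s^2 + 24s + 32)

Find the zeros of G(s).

s = 4, -1

Set the numerator to zero: 2s^2 - 6s - 8 = 0, i.e. 2·(s^2 - 3s - 4) = 0.
Factoring: (s - 4)(s + 1) = 0.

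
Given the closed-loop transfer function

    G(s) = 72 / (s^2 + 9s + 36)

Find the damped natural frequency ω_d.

Comparing s^2 + 9s + 36 to s^2 + 2ζωₙs + ωₙ²: ωₙ = 6 rad/s and ζ = 9/(2·6) = 0.75.
ζωₙ = 9/2 = 4.5, so ω_d = ωₙ√(1−ζ²) = √(ωₙ² − (ζωₙ)²) = √(36 − 4.5²) = √15.75 ≈ 3.969 rad/s.

ω_d ≈ 3.969 rad/s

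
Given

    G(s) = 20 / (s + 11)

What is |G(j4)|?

|G(j4)| ≈ 1.709

Substitute s = j4: numerator = 20, denominator = 11 + j4.
|G(j4)| = |20| / |11 + j4| = 20 / 11.705 ≈ 1.709.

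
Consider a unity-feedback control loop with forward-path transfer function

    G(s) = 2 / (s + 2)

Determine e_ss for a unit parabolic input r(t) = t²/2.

e_ss = ∞

G(s) has no poles at the origin.
This is a Type 0 system; Ka = lim_{s→0} s^2·G(s) = 0, so the steady-state error for a parabola input is infinite.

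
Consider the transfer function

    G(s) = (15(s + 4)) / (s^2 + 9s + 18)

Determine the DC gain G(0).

Set s = 0: G(0) = (60) / (18) = 10/3.

G(0) = 10/3 ≈ 3.333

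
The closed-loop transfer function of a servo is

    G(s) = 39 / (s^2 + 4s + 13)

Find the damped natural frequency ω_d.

ω_d = 3 rad/s

Comparing s^2 + 4s + 13 to s^2 + 2ζωₙs + ωₙ²: ωₙ = √13 ≈ 3.606 rad/s and ζ = 4/(2·√13) ≈ 0.5547.
ζωₙ = 4/2 = 2, so ω_d = ωₙ√(1−ζ²) = √(ωₙ² − (ζωₙ)²) = √(13 − 2²) = √9 = 3 rad/s.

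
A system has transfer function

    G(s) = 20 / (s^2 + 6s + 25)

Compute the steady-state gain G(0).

G(0) = 4/5 ≈ 0.8000

Set s = 0: G(0) = (20) / (25) = 4/5.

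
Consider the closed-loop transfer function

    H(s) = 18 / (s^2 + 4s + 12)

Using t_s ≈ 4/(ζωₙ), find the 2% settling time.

t_s ≈ 2 s

Comparing s^2 + 4s + 12 to s^2 + 2ζωₙs + ωₙ²: ωₙ = √12 ≈ 3.464 rad/s and ζ = 4/(2·√12) ≈ 0.5774.
ζωₙ = 4/2 = 2, so t_s ≈ 4/(ζωₙ) = 4/2 = 2 s.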